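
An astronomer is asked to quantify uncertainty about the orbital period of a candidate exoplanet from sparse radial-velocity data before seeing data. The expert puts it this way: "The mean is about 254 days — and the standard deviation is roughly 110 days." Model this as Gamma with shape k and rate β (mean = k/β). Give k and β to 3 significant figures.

k ≈ 5.33, β ≈ 0.021

For Gamma(k, rate β): mean = k/β, variance = k/β², so CV = 1/√k.
CV = SD/mean = 110/254 = 0.4331, hence k = 1/CV² = 5.33.
Then β = k/mean = 5.33/254 = 0.021.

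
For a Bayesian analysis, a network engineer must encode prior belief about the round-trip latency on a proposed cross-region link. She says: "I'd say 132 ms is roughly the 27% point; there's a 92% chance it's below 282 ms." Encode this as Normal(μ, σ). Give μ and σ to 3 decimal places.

For Normal(μ,σ), the p-quantile is μ + z_p·σ. Here z_{0.27} = -0.6128, z_{0.92} = 1.405.
So 132 = μ − 0.6128σ and 282 = μ + 1.405σ.
Subtracting: σ = (282 − 132)/(1.405 − (-0.6128)) = 74.335.
Then μ = 132 − (-0.6128)·74.335 = 177.554.

μ = 177.554, σ = 74.335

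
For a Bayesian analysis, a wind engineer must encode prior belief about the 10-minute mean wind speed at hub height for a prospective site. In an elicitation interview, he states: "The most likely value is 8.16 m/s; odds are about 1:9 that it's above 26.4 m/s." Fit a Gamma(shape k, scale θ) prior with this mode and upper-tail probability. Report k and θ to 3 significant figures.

Gamma(k,θ) with k>1 has mode (k−1)θ, so θ = 8.16/(k−1).
Need P(X < 26.4) = 0.9 with θ tied to k this way. Start at k = 2, θ = 8.16: P(X<26.4) ≈ 0.833.
Too low — raise k to concentrate. Iterating converges to k ≈ 2.37.
Then θ = 8.16/(2.37−1) ≈ 5.96.

k ≈ 2.37, θ ≈ 5.96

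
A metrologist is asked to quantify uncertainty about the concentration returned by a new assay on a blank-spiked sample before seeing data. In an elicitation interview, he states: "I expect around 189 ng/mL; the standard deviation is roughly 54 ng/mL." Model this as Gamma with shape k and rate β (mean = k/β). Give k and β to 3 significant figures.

k ≈ 12.2, β ≈ 0.0648

For Gamma(k, rate β): mean = k/β, variance = k/β², so CV = 1/√k.
CV = SD/mean = 54/189 = 0.2857, hence k = 1/CV² = 12.2.
Then β = k/mean = 12.2/189 = 0.0648.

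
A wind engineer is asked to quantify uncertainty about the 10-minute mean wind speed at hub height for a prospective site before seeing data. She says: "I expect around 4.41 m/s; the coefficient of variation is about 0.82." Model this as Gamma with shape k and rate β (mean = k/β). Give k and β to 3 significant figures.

For Gamma(k, rate β): mean = k/β, variance = k/β², so CV = 1/√k.
CV = 0.82, hence k = 1/CV² = 1.49.
Then β = k/mean = 1.49/4.41 = 0.337.

k ≈ 1.49, β ≈ 0.337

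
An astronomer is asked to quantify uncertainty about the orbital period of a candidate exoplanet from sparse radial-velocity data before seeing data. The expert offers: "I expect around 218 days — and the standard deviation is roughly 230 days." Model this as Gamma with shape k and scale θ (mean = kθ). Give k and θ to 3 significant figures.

k ≈ 0.898, θ ≈ 243

For Gamma(k, scale θ): mean = kθ, variance = kθ², so CV = 1/√k.
CV = SD/mean = 230/218 = 1.055, hence k = 1/CV² = 0.898.
Then θ = mean/k = 218/0.898 = 243.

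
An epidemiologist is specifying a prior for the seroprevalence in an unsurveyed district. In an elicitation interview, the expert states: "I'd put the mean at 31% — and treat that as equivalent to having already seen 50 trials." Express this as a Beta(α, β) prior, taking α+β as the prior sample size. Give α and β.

α = 15.5, β = 34.5

Under the effective-sample-size interpretation, Beta(α, β) has prior mean α/(α+β) and prior sample size α+β.
So α+β = 50 and α/(α+β) = 0.31, giving α = 0.31·50 = 15.5 and β = 50 − 15.5 = 34.5.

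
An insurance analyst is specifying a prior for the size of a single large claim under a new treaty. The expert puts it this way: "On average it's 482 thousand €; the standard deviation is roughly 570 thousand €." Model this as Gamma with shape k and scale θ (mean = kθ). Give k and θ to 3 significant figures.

For Gamma(k, scale θ): mean = kθ, variance = kθ², so CV = 1/√k.
CV = SD/mean = 570/482 = 1.183, hence k = 1/CV² = 0.715.
Then θ = mean/k = 482/0.715 = 674.

k ≈ 0.715, θ ≈ 674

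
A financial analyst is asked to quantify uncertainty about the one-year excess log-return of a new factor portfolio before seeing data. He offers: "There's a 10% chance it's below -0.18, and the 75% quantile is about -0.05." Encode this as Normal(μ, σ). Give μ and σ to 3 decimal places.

μ = -0.095, σ = 0.066

The p-quantile of Normal(μ,σ) is μ + z_p·σ, with z_{0.1} = -1.282 and z_{0.75} = 0.6745.
Eliminate σ: μ = (z₂·x₁ − z₁·x₂)/(z₂ − z₁) = (0.6745·-0.18 − (-1.282)·-0.05)/1.956 = -0.095.
Then σ = (x₂ − x₁)/(z₂ − z₁) = (-0.05 − -0.18)/1.956 = 0.066.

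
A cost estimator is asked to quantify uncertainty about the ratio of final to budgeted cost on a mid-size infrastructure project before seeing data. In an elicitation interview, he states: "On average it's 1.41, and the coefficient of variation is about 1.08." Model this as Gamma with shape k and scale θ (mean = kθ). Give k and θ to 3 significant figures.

k ≈ 0.857, θ ≈ 1.64

For Gamma(k, scale θ): mean = kθ, variance = kθ², so CV = 1/√k.
CV = 1.08, hence k = 1/CV² = 0.857.
Then θ = mean/k = 1.41/0.857 = 1.64.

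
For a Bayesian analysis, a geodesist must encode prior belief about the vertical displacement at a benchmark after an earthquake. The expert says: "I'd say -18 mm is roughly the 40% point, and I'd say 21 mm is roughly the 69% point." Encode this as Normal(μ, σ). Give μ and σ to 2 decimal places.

μ = -4.81, σ = 52.06

For Normal(μ,σ), the p-quantile is μ + z_p·σ. Here z_{0.4} = -0.2533, z_{0.69} = 0.4959.
So -18 = μ − 0.2533σ and 21 = μ + 0.4959σ.
Subtracting: σ = (21 − -18)/(0.4959 − (-0.2533)) = 52.06.
Then μ = -18 − (-0.2533)·52.06 = -4.81.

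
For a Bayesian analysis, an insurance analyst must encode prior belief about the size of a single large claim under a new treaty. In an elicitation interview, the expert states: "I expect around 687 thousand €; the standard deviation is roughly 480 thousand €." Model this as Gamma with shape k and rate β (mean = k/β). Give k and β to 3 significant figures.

k ≈ 2.05, β ≈ 0.00298

For Gamma(k, rate β): mean = k/β, variance = k/β², so CV = 1/√k.
CV = SD/mean = 480/687 = 0.6987, hence k = 1/CV² = 2.05.
Then β = k/mean = 2.05/687 = 0.00298.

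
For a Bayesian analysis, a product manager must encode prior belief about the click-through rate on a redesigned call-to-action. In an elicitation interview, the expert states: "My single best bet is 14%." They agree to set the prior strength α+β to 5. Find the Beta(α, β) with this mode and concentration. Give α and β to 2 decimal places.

For α,β > 1 the Beta mode is (α−1)/(α+β−2). With α+β = 5, the mode is (α−1)/3.
Set (α−1)/3 = 0.14 → α = 1 + 0.14·3 = 1.42.
β = 5 − α = 3.58.

α = 1.42, β = 3.58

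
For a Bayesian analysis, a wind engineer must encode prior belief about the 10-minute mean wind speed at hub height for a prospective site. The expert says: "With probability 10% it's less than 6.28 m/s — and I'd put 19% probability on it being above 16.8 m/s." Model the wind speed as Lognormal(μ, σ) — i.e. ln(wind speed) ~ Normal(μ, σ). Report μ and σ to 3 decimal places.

μ ≈ 2.421, σ ≈ 0.456

If T ~ Lognormal(μ,σ) then ln T ~ Normal(μ,σ), so the p-quantile of ln T is μ + z_p·σ.
ln(6.28) = 1.837 and ln(16.8) = 2.821; z_{0.1} = -1.282, z_{0.81} = 0.8779.
σ = (2.821 − 1.837)/(0.8779 − (-1.282)) = 0.456.
μ = 1.837 − (-1.282)·0.456 = 2.421.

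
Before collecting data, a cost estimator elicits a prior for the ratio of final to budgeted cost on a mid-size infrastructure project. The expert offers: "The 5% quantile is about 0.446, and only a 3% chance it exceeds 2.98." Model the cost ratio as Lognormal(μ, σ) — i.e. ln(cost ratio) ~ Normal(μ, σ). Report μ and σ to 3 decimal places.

μ ≈ 0.079, σ ≈ 0.539

If T ~ Lognormal(μ,σ) then ln T ~ Normal(μ,σ), so the p-quantile of ln T is μ + z_p·σ.
ln(0.446) = -0.8074 and ln(2.98) = 1.092; z_{0.05} = -1.645, z_{0.97} = 1.881.
σ = (1.092 − -0.8074)/(1.881 − (-1.645)) = 0.539.
μ = -0.8074 − (-1.645)·0.539 = 0.079.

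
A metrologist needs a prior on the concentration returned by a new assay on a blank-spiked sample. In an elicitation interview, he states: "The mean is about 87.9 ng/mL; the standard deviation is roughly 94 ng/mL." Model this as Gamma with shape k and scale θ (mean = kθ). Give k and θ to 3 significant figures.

k ≈ 0.874, θ ≈ 101

For Gamma(k, scale θ): mean = kθ, variance = kθ², so CV = 1/√k.
CV = SD/mean = 94/87.9 = 1.069, hence k = 1/CV² = 0.874.
Then θ = mean/k = 87.9/0.874 = 101.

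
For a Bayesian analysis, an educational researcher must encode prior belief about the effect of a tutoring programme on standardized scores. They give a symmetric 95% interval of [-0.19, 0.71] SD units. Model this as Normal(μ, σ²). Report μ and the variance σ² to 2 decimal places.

μ = 0.26, σ² = 0.05

A symmetric 95% interval runs μ ± z·σ with z = 1.96.
Half-width = 0.45, so σ = 0.45/1.96 = 0.230 and σ² = 0.05.
μ is the interval midpoint, 0.26.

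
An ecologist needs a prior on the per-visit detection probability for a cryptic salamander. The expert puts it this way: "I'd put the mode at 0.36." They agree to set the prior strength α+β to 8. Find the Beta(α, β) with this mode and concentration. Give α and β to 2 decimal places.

α = 3.16, β = 4.84

For α,β > 1 the Beta mode is (α−1)/(α+β−2). With α+β = 8, the mode is (α−1)/6.
Set (α−1)/6 = 0.36 → α = 1 + 0.36·6 = 3.16.
β = 8 − α = 4.84.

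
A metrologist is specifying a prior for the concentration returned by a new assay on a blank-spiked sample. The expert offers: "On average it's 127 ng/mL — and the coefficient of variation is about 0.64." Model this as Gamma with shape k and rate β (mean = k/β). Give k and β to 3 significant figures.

k ≈ 2.44, β ≈ 0.0192

For Gamma(k, rate β): mean = k/β, variance = k/β², so CV = 1/√k.
CV = 0.64, hence k = 1/CV² = 2.44.
Then β = k/mean = 2.44/127 = 0.0192.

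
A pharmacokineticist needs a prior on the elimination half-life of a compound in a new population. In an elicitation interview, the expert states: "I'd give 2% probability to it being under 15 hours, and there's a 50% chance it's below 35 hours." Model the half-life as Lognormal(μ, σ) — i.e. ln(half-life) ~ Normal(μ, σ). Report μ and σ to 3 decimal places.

μ ≈ 3.555, σ ≈ 0.413

If T ~ Lognormal(μ,σ) then ln T ~ Normal(μ,σ), so the p-quantile of ln T is μ + z_p·σ.
ln(15) = 2.708 and ln(35) = 3.555; z_{0.02} = -2.054, z_{0.5} = 0.
σ = (3.555 − 2.708)/(0 − (-2.054)) = 0.413.
μ = 2.708 − (-2.054)·0.413 = 3.555.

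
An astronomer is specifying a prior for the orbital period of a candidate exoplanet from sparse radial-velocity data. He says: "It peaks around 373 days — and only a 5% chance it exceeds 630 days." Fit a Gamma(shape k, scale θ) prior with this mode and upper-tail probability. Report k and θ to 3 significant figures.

Gamma(k,θ) with k>1 has mode (k−1)θ, so θ = 373/(k−1).
Need P(X < 630) = 0.95 with θ tied to k this way. Start at k = 2, θ = 373: P(X<630) ≈ 0.503.
Too low — raise k to concentrate. Iterating converges to k ≈ 11.2.
Then θ = 373/(11.2−1) ≈ 36.7.

k ≈ 11.2, θ ≈ 36.7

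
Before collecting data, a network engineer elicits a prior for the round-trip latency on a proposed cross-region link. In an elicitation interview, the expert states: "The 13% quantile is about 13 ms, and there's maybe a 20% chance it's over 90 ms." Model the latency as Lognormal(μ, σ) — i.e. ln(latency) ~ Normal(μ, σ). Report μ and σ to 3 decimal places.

If T ~ Lognormal(μ,σ) then ln T ~ Normal(μ,σ), so the p-quantile of ln T is μ + z_p·σ.
ln(13) = 2.565 and ln(90) = 4.5; z_{0.13} = -1.126, z_{0.8} = 0.8416.
σ = (4.5 − 2.565)/(0.8416 − (-1.126)) = 0.983.
μ = 2.565 − (-1.126)·0.983 = 3.672.

μ ≈ 3.672, σ ≈ 0.983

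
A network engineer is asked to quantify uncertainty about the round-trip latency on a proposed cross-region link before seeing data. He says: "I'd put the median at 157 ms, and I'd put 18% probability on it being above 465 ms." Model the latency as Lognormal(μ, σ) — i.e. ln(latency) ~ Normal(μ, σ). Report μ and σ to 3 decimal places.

If T ~ Lognormal(μ,σ) then ln T ~ Normal(μ,σ), so the p-quantile of ln T is μ + z_p·σ.
ln(157) = 5.056 and ln(465) = 6.142; z_{0.5} = 0, z_{0.82} = 0.9154.
σ = (6.142 − 5.056)/(0.9154 − (0)) = 1.186.
μ = 5.056 − (0)·1.186 = 5.056.

μ ≈ 5.056, σ ≈ 1.186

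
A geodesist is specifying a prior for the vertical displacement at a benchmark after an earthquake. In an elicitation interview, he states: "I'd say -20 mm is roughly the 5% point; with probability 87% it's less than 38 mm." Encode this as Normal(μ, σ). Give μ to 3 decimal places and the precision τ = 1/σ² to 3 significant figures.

μ = 14.426, τ = 0.00228

For Normal(μ,σ), the p-quantile is μ + z_p·σ. Here z_{0.05} = -1.645, z_{0.87} = 1.126.
So -20 = μ − 1.645σ and 38 = μ + 1.126σ.
Subtracting: σ = (38 − -20)/(1.126 − (-1.645)) = 20.929.
Then μ = -20 − (-1.645)·20.929 = 14.426.
Precision τ = 1/σ² = 1/20.93² = 0.00228.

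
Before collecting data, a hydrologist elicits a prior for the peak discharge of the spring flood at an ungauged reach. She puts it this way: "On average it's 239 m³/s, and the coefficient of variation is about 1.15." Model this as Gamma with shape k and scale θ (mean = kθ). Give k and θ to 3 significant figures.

For Gamma(k, scale θ): mean = kθ, variance = kθ², so CV = 1/√k.
CV = 1.15, hence k = 1/CV² = 0.756.
Then θ = mean/k = 239/0.756 = 316.

k ≈ 0.756, θ ≈ 316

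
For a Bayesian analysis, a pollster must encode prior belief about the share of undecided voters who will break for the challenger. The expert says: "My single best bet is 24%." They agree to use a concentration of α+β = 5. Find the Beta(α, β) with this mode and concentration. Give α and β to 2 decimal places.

For α,β > 1 the Beta mode is (α−1)/(α+β−2). With α+β = 5, the mode is (α−1)/3.
Set (α−1)/3 = 0.24 → α = 1 + 0.24·3 = 1.72.
β = 5 − α = 3.28.

α = 1.72, β = 3.28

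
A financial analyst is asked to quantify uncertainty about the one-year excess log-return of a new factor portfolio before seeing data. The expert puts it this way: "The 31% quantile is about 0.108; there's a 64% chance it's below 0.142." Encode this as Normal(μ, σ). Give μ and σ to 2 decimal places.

μ = 0.13, σ = 0.04

For Normal(μ,σ), the p-quantile is μ + z_p·σ. Here z_{0.31} = -0.4959, z_{0.64} = 0.3585.
So 0.108 = μ − 0.4959σ and 0.142 = μ + 0.3585σ.
Subtracting: σ = (0.142 − 0.108)/(0.3585 − (-0.4959)) = 0.04.
Then μ = 0.108 − (-0.4959)·0.04 = 0.13.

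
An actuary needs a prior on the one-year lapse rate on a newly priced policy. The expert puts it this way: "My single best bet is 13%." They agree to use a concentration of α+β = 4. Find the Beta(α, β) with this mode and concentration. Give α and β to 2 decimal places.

For α,β > 1 the Beta mode is (α−1)/(α+β−2). With α+β = 4, the mode is (α−1)/2.
Set (α−1)/2 = 0.13 → α = 1 + 0.13·2 = 1.26.
β = 4 − α = 2.74.

α = 1.26, β = 2.74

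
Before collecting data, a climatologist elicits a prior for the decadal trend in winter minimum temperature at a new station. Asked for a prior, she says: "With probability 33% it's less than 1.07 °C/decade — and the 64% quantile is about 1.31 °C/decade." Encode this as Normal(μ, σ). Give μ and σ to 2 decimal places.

μ = 1.20, σ = 0.30

The p-quantile of Normal(μ,σ) is μ + z_p·σ, with z_{0.33} = -0.4399 and z_{0.64} = 0.3585.
Eliminate σ: μ = (z₂·x₁ − z₁·x₂)/(z₂ − z₁) = (0.3585·1.07 − (-0.4399)·1.31)/0.7984 = 1.20.
Then σ = (x₂ − x₁)/(z₂ − z₁) = (1.31 − 1.07)/0.7984 = 0.30.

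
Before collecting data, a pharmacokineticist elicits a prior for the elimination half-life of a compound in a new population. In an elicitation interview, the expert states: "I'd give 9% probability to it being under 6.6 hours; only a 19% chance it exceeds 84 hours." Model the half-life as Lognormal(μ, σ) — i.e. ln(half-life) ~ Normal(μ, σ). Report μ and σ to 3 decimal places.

μ ≈ 3.424, σ ≈ 1.147

If T ~ Lognormal(μ,σ) then ln T ~ Normal(μ,σ), so the p-quantile of ln T is μ + z_p·σ.
ln(6.6) = 1.887 and ln(84) = 4.431; z_{0.09} = -1.341, z_{0.81} = 0.8779.
σ = (4.431 − 1.887)/(0.8779 − (-1.341)) = 1.147.
μ = 1.887 − (-1.341)·1.147 = 3.424.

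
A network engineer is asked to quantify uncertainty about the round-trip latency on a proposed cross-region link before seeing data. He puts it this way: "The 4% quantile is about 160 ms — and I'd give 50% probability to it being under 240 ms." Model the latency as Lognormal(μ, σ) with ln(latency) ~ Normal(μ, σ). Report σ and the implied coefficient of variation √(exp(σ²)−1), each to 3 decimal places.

σ ≈ 0.232, CV ≈ 0.235

If T ~ Lognormal(μ,σ) then ln T ~ Normal(μ,σ), so the p-quantile of ln T is μ + z_p·σ.
ln(160) = 5.075 and ln(240) = 5.481; z_{0.04} = -1.751, z_{0.5} = 0.
σ = (5.481 − 5.075)/(0 − (-1.751)) = 0.232.
μ = 5.075 − (-1.751)·0.232 = 5.481.
CV = √(exp(σ²)−1) = √(exp(0.0536)−1) = 0.235.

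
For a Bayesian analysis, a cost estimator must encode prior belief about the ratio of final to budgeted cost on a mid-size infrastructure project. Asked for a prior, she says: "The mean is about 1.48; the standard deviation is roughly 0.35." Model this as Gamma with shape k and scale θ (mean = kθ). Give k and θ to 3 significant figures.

For Gamma(k, scale θ): mean = kθ, variance = kθ², so CV = 1/√k.
CV = SD/mean = 0.35/1.48 = 0.2365, hence k = 1/CV² = 17.9.
Then θ = mean/k = 1.48/17.9 = 0.0828.

k ≈ 17.9, θ ≈ 0.0828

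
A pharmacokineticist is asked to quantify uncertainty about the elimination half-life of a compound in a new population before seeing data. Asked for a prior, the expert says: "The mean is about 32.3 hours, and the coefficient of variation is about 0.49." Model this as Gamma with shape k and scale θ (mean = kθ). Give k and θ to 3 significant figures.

k ≈ 4.16, θ ≈ 7.76

For Gamma(k, scale θ): mean = kθ, variance = kθ², so CV = 1/√k.
CV = 0.49, hence k = 1/CV² = 4.16.
Then θ = mean/k = 32.3/4.16 = 7.76.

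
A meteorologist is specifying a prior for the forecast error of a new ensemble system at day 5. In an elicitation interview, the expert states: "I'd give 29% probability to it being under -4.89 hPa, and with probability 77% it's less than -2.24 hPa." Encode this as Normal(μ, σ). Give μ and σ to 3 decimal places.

μ = -3.755, σ = 2.051

For Normal(μ,σ), the p-quantile is μ + z_p·σ. Here z_{0.29} = -0.5534, z_{0.77} = 0.7388.
So -4.89 = μ − 0.5534σ and -2.24 = μ + 0.7388σ.
Subtracting: σ = (-2.24 − -4.89)/(0.7388 − (-0.5534)) = 2.051.
Then μ = -4.89 − (-0.5534)·2.051 = -3.755.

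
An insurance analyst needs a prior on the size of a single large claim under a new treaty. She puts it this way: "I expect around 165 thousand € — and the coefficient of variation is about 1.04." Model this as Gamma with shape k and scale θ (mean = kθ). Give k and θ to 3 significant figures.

For Gamma(k, scale θ): mean = kθ, variance = kθ², so CV = 1/√k.
CV = 1.04, hence k = 1/CV² = 0.925.
Then θ = mean/k = 165/0.925 = 178.

k ≈ 0.925, θ ≈ 178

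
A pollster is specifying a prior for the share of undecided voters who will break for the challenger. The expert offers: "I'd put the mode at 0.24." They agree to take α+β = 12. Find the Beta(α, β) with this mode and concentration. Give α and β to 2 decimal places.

For α,β > 1 the Beta mode is (α−1)/(α+β−2). With α+β = 12, the mode is (α−1)/10.
Set (α−1)/10 = 0.24 → α = 1 + 0.24·10 = 3.40.
β = 12 − α = 8.60.

α = 3.40, β = 8.60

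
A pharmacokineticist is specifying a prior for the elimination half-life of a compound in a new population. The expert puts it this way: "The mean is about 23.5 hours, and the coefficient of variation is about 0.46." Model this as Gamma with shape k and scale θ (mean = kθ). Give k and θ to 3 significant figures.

k ≈ 4.73, θ ≈ 4.97

For Gamma(k, scale θ): mean = kθ, variance = kθ², so CV = 1/√k.
CV = 0.46, hence k = 1/CV² = 4.73.
Then θ = mean/k = 23.5/4.73 = 4.97.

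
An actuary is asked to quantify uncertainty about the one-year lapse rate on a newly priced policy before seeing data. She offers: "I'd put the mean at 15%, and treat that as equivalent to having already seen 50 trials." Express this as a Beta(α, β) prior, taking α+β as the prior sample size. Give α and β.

α = 7.5, β = 42.5

Under the effective-sample-size interpretation, Beta(α, β) has prior mean α/(α+β) and prior sample size α+β.
So α+β = 50 and α/(α+β) = 0.15, giving α = 0.15·50 = 7.5 and β = 50 − 7.5 = 42.5.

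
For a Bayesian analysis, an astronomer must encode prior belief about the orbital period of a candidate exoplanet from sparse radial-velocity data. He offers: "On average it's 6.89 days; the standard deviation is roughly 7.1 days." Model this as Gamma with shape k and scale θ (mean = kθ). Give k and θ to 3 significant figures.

k ≈ 0.942, θ ≈ 7.32

For Gamma(k, scale θ): mean = kθ, variance = kθ², so CV = 1/√k.
CV = SD/mean = 7.1/6.89 = 1.03, hence k = 1/CV² = 0.942.
Then θ = mean/k = 6.89/0.942 = 7.32.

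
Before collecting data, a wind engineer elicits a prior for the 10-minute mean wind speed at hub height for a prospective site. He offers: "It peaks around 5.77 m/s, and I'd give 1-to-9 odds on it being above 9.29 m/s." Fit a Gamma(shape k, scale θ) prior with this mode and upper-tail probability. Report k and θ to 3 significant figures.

k ≈ 9.29, θ ≈ 0.696

Gamma(k,θ) with k>1 has mode (k−1)θ, so θ = 5.77/(k−1).
Need P(X < 9.29) = 0.9 with θ tied to k this way. Start at k = 2, θ = 5.77: P(X<9.29) ≈ 0.478.
Too low — raise k to concentrate. Iterating converges to k ≈ 9.29.
Then θ = 5.77/(9.29−1) ≈ 0.696.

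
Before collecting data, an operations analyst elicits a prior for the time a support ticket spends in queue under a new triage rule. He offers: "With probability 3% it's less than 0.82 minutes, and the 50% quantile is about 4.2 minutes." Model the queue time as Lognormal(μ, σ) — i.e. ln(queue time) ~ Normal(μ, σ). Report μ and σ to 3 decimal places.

If T ~ Lognormal(μ,σ) then ln T ~ Normal(μ,σ), so the p-quantile of ln T is μ + z_p·σ.
ln(0.82) = -0.1985 and ln(4.2) = 1.435; z_{0.03} = -1.881, z_{0.5} = 0.
σ = (1.435 − -0.1985)/(0 − (-1.881)) = 0.869.
μ = -0.1985 − (-1.881)·0.869 = 1.435.

μ ≈ 1.435, σ ≈ 0.869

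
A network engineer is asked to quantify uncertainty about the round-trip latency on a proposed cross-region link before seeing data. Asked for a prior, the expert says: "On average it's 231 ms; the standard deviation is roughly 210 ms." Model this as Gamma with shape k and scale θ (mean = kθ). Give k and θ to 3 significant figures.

k ≈ 1.21, θ ≈ 191

For Gamma(k, scale θ): mean = kθ, variance = kθ², so CV = 1/√k.
CV = SD/mean = 210/231 = 0.9091, hence k = 1/CV² = 1.21.
Then θ = mean/k = 231/1.21 = 191.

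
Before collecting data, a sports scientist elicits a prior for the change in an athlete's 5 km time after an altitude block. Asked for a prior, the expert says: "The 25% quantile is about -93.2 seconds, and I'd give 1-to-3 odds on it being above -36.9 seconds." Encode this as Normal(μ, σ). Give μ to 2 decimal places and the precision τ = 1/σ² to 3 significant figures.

μ = -65.05, τ = 0.000574

The p-quantile of Normal(μ,σ) is μ + z_p·σ, with z_{0.25} = -0.6745 and z_{0.75} = 0.6745.
Eliminate σ: μ = (z₂·x₁ − z₁·x₂)/(z₂ − z₁) = (0.6745·-93.2 − (-0.6745)·-36.9)/1.349 = -65.05.
Then σ = (x₂ − x₁)/(z₂ − z₁) = (-36.9 − -93.2)/1.349 = 41.74.
Precision τ = 1/σ² = 1/41.74² = 0.000574.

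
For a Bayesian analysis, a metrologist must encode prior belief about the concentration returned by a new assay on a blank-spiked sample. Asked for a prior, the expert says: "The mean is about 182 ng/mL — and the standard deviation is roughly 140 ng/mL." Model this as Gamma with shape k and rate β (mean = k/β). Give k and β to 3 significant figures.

k ≈ 1.69, β ≈ 0.00929

For Gamma(k, rate β): mean = k/β, variance = k/β², so CV = 1/√k.
CV = SD/mean = 140/182 = 0.7692, hence k = 1/CV² = 1.69.
Then β = k/mean = 1.69/182 = 0.00929.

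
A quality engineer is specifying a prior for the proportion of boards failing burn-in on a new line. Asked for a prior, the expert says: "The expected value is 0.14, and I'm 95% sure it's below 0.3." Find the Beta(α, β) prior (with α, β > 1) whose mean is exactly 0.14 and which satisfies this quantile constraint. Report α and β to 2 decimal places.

α ≈ 2.25, β ≈ 13.84

With mean 0.14 fixed, write α = 0.14s, β = 0.86s where s = α+β.
Need P(θ < 0.3) = 0.95 under Beta(0.14s, 0.86s). Normal approximation: (q−m)/√(m(1−m)/s) ≈ z_{0.95} = 1.64, so s ≈ 0.14·0.86·(1.64)²/(0.3−0.14)² = 12.7.
At s = 12.7: P(θ<0.3) ≈ 0.933. Adjusting to match 0.95 gives s ≈ 16.09.
So α = 0.14·16.09 ≈ 2.25, β = 0.86·16.09 ≈ 13.84.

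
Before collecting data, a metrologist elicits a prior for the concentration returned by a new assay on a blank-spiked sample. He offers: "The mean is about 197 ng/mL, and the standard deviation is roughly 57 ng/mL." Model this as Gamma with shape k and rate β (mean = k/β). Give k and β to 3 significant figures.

k ≈ 11.9, β ≈ 0.0606

For Gamma(k, rate β): mean = k/β, variance = k/β², so CV = 1/√k.
CV = SD/mean = 57/197 = 0.2893, hence k = 1/CV² = 11.9.
Then β = k/mean = 11.9/197 = 0.0606.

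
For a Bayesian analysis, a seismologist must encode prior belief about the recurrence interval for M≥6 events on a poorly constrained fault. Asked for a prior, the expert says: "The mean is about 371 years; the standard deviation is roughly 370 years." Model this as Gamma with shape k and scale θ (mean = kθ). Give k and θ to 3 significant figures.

For Gamma(k, scale θ): mean = kθ, variance = kθ², so CV = 1/√k.
CV = SD/mean = 370/371 = 0.9973, hence k = 1/CV² = 1.01.
Then θ = mean/k = 371/1.01 = 369.

k ≈ 1.01, θ ≈ 369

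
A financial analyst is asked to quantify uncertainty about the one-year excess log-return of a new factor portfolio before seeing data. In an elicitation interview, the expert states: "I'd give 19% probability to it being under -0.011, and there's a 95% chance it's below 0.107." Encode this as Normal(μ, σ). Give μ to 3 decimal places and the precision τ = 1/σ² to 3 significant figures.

μ = 0.030, τ = 457

The p-quantile of Normal(μ,σ) is μ + z_p·σ, with z_{0.19} = -0.8779 and z_{0.95} = 1.645.
Eliminate σ: μ = (z₂·x₁ − z₁·x₂)/(z₂ − z₁) = (1.645·-0.011 − (-0.8779)·0.107)/2.523 = 0.030.
Then σ = (x₂ − x₁)/(z₂ − z₁) = (0.107 − -0.011)/2.523 = 0.047.
Precision τ = 1/σ² = 1/0.04677² = 457.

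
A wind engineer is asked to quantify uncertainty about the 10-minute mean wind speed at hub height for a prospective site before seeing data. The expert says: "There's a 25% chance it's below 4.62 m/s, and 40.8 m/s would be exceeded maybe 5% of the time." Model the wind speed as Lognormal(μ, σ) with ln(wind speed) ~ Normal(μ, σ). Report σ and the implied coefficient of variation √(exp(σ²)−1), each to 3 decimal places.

If T ~ Lognormal(μ,σ) then ln T ~ Normal(μ,σ), so the p-quantile of ln T is μ + z_p·σ.
ln(4.62) = 1.53 and ln(40.8) = 3.709; z_{0.25} = -0.6745, z_{0.95} = 1.645.
σ = (3.709 − 1.53)/(1.645 − (-0.6745)) = 0.939.
μ = 1.53 − (-0.6745)·0.939 = 2.164.
CV = √(exp(σ²)−1) = √(exp(0.8821)−1) = 1.190.

σ ≈ 0.939, CV ≈ 1.190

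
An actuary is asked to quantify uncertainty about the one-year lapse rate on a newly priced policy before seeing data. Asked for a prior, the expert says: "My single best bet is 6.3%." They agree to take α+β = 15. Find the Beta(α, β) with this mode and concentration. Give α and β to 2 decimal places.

For α,β > 1 the Beta mode is (α−1)/(α+β−2). With α+β = 15, the mode is (α−1)/13.
Set (α−1)/13 = 0.063 → α = 1 + 0.063·13 = 1.82.
β = 15 − α = 13.18.

α = 1.82, β = 13.18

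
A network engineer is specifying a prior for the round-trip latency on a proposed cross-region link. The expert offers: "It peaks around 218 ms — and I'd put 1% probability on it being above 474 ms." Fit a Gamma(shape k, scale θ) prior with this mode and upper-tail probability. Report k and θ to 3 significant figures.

k ≈ 9.01, θ ≈ 27.2

Gamma(k,θ) with k>1 has mode (k−1)θ, so θ = 218/(k−1).
Need P(X < 474) = 0.99 with θ tied to k this way. Start at k = 2, θ = 218: P(X<474) ≈ 0.639.
Too low — raise k to concentrate. Iterating converges to k ≈ 9.01.
Then θ = 218/(9.01−1) ≈ 27.2.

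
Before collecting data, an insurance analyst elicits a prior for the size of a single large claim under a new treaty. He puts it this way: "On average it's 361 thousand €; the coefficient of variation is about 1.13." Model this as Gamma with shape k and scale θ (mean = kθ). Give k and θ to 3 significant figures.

k ≈ 0.783, θ ≈ 461

For Gamma(k, scale θ): mean = kθ, variance = kθ², so CV = 1/√k.
CV = 1.13, hence k = 1/CV² = 0.783.
Then θ = mean/k = 361/0.783 = 461.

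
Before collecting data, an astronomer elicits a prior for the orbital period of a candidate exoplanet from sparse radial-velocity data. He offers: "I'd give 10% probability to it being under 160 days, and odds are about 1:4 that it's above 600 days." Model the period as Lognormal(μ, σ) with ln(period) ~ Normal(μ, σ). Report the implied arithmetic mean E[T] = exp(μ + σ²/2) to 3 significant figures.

If T ~ Lognormal(μ,σ) then ln T ~ Normal(μ,σ), so the p-quantile of ln T is μ + z_p·σ.
ln(160) = 5.075 and ln(600) = 6.397; z_{0.1} = -1.282, z_{0.8} = 0.8416.
σ = (6.397 − 5.075)/(0.8416 − (-1.282)) = 0.623.
μ = 5.075 − (-1.282)·0.623 = 5.873.
E[T] = exp(μ + σ²/2) = exp(5.873 + 0.1938) = 431 days.

E[T] ≈ 431 days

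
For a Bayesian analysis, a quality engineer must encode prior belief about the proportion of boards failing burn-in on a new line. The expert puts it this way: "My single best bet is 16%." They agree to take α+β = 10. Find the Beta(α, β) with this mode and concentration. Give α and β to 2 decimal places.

α = 2.28, β = 7.72

For α,β > 1 the Beta mode is (α−1)/(α+β−2). With α+β = 10, the mode is (α−1)/8.
Set (α−1)/8 = 0.16 → α = 1 + 0.16·8 = 2.28.
β = 10 − α = 7.72.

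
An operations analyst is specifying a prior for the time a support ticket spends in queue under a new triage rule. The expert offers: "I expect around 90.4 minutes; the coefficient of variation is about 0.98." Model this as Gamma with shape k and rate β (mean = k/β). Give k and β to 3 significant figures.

For Gamma(k, rate β): mean = k/β, variance = k/β², so CV = 1/√k.
CV = 0.98, hence k = 1/CV² = 1.04.
Then β = k/mean = 1.04/90.4 = 0.0115.

k ≈ 1.04, β ≈ 0.0115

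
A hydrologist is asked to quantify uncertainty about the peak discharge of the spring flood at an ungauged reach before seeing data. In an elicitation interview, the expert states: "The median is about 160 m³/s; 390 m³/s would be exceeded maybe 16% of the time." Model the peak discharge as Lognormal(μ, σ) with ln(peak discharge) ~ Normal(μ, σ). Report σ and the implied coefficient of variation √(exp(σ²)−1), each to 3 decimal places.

If T ~ Lognormal(μ,σ) then ln T ~ Normal(μ,σ), so the p-quantile of ln T is μ + z_p·σ.
ln(160) = 5.075 and ln(390) = 5.966; z_{0.5} = 0, z_{0.84} = 0.9945.
σ = (5.966 − 5.075)/(0.9945 − (0)) = 0.896.
μ = 5.075 − (0)·0.896 = 5.075.
CV = √(exp(σ²)−1) = √(exp(0.8027)−1) = 1.110.

σ ≈ 0.896, CV ≈ 1.110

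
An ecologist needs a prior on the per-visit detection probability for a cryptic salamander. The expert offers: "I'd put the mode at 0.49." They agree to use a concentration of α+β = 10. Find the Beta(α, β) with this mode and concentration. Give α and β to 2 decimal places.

For α,β > 1 the Beta mode is (α−1)/(α+β−2). With α+β = 10, the mode is (α−1)/8.
Set (α−1)/8 = 0.49 → α = 1 + 0.49·8 = 4.92.
β = 10 − α = 5.08.

α = 4.92, β = 5.08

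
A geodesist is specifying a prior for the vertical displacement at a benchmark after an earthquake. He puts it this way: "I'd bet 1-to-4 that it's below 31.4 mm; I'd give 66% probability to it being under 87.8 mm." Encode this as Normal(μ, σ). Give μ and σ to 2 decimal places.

μ = 69.25, σ = 44.97

The p-quantile of Normal(μ,σ) is μ + z_p·σ, with z_{0.2} = -0.8416 and z_{0.66} = 0.4125.
Eliminate σ: μ = (z₂·x₁ − z₁·x₂)/(z₂ − z₁) = (0.4125·31.4 − (-0.8416)·87.8)/1.254 = 69.25.
Then σ = (x₂ − x₁)/(z₂ − z₁) = (87.8 − 31.4)/1.254 = 44.97.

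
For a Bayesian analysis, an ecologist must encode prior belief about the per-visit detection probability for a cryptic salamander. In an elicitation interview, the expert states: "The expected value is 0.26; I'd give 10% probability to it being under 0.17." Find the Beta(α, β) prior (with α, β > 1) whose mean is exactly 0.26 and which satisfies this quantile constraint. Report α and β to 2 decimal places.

With mean 0.26 fixed, write α = 0.26s, β = 0.74s where s = α+β.
Need P(θ < 0.17) = 0.1 under Beta(0.26s, 0.74s). Normal approximation: (q−m)/√(m(1−m)/s) ≈ z_{0.1} = -1.28, so s ≈ 0.26·0.74·(-1.28)²/(0.17−0.26)² = 39.0.
At s = 39.0: P(θ<0.17) ≈ 0.090. Adjusting to match 0.1 gives s ≈ 35.85.
So α = 0.26·35.85 ≈ 9.32, β = 0.74·35.85 ≈ 26.53.

α ≈ 9.32, β ≈ 26.53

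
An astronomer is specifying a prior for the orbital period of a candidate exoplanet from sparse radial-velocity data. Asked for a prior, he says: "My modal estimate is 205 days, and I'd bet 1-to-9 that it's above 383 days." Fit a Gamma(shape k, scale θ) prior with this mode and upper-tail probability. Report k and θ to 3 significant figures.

k ≈ 5.89, θ ≈ 41.9

Gamma(k,θ) with k>1 has mode (k−1)θ, so θ = 205/(k−1).
Need P(X < 383) = 0.9 with θ tied to k this way. Start at k = 2, θ = 205: P(X<383) ≈ 0.557.
Too low — raise k to concentrate. Iterating converges to k ≈ 5.89.
Then θ = 205/(5.89−1) ≈ 41.9.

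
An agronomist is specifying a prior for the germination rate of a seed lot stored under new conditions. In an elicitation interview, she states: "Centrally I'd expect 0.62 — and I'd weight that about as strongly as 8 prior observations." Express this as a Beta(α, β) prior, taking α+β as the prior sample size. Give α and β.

Under the effective-sample-size interpretation, Beta(α, β) has prior mean α/(α+β) and prior sample size α+β.
So α+β = 8 and α/(α+β) = 0.62, giving α = 0.62·8 = 4.96 and β = 8 − 4.96 = 3.04.

α = 4.96, β = 3.04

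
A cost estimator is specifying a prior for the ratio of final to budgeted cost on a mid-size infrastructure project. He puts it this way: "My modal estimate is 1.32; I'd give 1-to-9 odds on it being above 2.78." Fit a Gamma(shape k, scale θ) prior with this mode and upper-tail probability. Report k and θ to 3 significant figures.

k ≈ 4.46, θ ≈ 0.381

Gamma(k,θ) with k>1 has mode (k−1)θ, so θ = 1.32/(k−1).
Need P(X < 2.78) = 0.9 with θ tied to k this way. Start at k = 2, θ = 1.32: P(X<2.78) ≈ 0.622.
Too low — raise k to concentrate. Iterating converges to k ≈ 4.46.
Then θ = 1.32/(4.46−1) ≈ 0.381.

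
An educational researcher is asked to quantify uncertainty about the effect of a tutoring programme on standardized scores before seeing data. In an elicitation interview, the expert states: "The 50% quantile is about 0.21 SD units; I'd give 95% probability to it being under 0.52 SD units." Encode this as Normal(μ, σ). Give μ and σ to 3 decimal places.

For Normal(μ,σ), the p-quantile is μ + z_p·σ. Here z_{0.5} = 0, z_{0.95} = 1.645.
So 0.21 = μ + 0σ and 0.52 = μ + 1.645σ.
Subtracting: σ = (0.52 − 0.21)/(1.645 − (0)) = 0.188.
Then μ = 0.21 − (0)·0.188 = 0.210.

μ = 0.210, σ = 0.188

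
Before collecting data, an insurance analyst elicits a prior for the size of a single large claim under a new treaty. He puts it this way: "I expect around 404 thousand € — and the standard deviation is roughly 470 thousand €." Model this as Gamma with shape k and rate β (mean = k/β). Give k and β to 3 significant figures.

k ≈ 0.739, β ≈ 0.00183

For Gamma(k, rate β): mean = k/β, variance = k/β², so CV = 1/√k.
CV = SD/mean = 470/404 = 1.163, hence k = 1/CV² = 0.739.
Then β = k/mean = 0.739/404 = 0.00183.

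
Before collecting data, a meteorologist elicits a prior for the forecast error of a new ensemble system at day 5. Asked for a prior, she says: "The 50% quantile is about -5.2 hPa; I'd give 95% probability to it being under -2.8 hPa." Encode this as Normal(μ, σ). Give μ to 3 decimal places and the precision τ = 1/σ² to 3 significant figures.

The p-quantile of Normal(μ,σ) is μ + z_p·σ, with z_{0.5} = 0 and z_{0.95} = 1.645.
Eliminate σ: μ = (z₂·x₁ − z₁·x₂)/(z₂ − z₁) = (1.645·-5.2 − (0)·-2.8)/1.645 = -5.200.
Then σ = (x₂ − x₁)/(z₂ − z₁) = (-2.8 − -5.2)/1.645 = 1.459.
Precision τ = 1/σ² = 1/1.459² = 0.47.

μ = -5.200, τ = 0.47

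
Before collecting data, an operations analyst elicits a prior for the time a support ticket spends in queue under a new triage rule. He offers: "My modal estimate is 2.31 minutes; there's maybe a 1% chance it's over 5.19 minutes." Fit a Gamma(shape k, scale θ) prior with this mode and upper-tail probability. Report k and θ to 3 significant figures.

k ≈ 8.33, θ ≈ 0.315

Gamma(k,θ) with k>1 has mode (k−1)θ, so θ = 2.31/(k−1).
Need P(X < 5.19) = 0.99 with θ tied to k this way. Start at k = 2, θ = 2.31: P(X<5.19) ≈ 0.657.
Too low — raise k to concentrate. Iterating converges to k ≈ 8.33.
Then θ = 2.31/(8.33−1) ≈ 0.315.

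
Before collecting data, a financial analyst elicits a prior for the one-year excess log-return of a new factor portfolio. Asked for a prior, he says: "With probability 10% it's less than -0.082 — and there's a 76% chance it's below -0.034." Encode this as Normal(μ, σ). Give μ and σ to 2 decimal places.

The p-quantile of Normal(μ,σ) is μ + z_p·σ, with z_{0.1} = -1.282 and z_{0.76} = 0.7063.
Eliminate σ: μ = (z₂·x₁ − z₁·x₂)/(z₂ − z₁) = (0.7063·-0.082 − (-1.282)·-0.034)/1.988 = -0.05.
Then σ = (x₂ − x₁)/(z₂ − z₁) = (-0.034 − -0.082)/1.988 = 0.02.

μ = -0.05, σ = 0.02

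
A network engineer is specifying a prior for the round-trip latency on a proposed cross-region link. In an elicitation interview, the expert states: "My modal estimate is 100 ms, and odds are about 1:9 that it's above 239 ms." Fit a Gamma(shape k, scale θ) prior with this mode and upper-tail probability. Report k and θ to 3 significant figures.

k ≈ 3.53, θ ≈ 39.5

Gamma(k,θ) with k>1 has mode (k−1)θ, so θ = 100/(k−1).
Need P(X < 239) = 0.9 with θ tied to k this way. Start at k = 2, θ = 100: P(X<239) ≈ 0.689.
Too low — raise k to concentrate. Iterating converges to k ≈ 3.53.
Then θ = 100/(3.53−1) ≈ 39.5.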